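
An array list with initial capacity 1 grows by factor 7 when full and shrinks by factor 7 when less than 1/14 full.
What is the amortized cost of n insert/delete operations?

Using potential function Phi = |7*size - capacity|. Resizing costs are offset by potential release. Amortized O(1) per operation.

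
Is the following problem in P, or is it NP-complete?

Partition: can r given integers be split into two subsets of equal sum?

This problem is NP-complete: Subset Sum reduces to it (one of Karp's 21 NP-complete problems).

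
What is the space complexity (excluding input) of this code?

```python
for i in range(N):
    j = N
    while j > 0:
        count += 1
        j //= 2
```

Space complexity: O(1).
Only a constant amount of auxiliary storage is used; nothing grows with n.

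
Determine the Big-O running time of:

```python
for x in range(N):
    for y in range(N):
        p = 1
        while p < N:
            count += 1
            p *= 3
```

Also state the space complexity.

Time complexity: O(n^2 log n).
Space complexity: O(1).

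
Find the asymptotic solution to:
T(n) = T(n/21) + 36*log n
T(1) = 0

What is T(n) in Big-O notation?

Each of the log_21(n) levels adds O(log n). T(n) = O(log^2 n).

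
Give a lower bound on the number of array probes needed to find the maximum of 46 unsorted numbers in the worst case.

Adversary: any unprobed cell could hold a value larger than everything seen so far. If fewer than 46 cells are probed, the adversary places the max in an unprobed cell. So all 46 cells must be examined; together with 46-1 comparisons this is tight.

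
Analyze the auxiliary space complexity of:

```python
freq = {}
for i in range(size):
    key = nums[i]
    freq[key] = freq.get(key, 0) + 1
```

Space complexity: O(n).
Auxiliary storage grows linearly with the input size n in the worst case.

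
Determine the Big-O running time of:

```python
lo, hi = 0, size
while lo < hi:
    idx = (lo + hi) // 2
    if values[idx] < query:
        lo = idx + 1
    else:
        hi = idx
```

Time complexity: O(log n).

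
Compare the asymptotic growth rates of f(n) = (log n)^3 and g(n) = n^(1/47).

g(n) = n^(1/47) grows faster: any positive power of n dominates any polylog.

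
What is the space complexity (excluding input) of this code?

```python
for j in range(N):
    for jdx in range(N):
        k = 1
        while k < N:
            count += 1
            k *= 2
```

Space complexity: O(1).
Only a constant amount of auxiliary storage is used; nothing grows with n.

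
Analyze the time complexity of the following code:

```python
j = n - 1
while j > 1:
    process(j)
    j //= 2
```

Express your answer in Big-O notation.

Time complexity: O(log n).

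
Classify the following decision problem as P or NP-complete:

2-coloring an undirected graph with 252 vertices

This problem is in P: 2-coloring is bipartiteness testing via BFS, O(V+E).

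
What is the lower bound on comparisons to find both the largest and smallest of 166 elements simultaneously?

Pair elements first (floor(166/2) comparisons), then find max among winners and min among losers. Total: ceil(3*166/2) - 2 = 247 comparisons.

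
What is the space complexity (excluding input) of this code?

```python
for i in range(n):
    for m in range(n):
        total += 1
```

Space complexity: O(1).
Only a constant amount of auxiliary storage is used; nothing grows with n.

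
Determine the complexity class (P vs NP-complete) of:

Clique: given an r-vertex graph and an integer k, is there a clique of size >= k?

This problem is NP-complete: complement of Independent Set / Vertex Cover (with k part of the input).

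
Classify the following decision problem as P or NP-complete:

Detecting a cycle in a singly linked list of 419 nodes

This problem is in P: Floyd's tortoise-and-hare runs in O(n) time, O(1) space.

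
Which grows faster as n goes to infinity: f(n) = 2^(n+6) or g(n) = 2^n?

f(n) = 2^(n+6) and g(n) = 2^n are Theta of each other: 2^(n+6) = 2^6 * 2^n = Theta(2^n).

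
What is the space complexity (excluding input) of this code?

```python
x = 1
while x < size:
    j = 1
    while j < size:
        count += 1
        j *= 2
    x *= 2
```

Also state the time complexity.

Space complexity: O(1).
Only a constant amount of auxiliary storage is used; nothing grows with n.
Time complexity: O(log^2 n).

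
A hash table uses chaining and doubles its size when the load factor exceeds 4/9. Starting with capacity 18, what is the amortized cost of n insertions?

Rehashing occurs when load exceeds 4/9. Total rehash cost is geometric series summing to O(n). Each insertion itself is O(1). Amortized: O(1).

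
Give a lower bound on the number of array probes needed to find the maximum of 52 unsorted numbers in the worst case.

Adversary: any unprobed cell could hold a value larger than everything seen so far. If fewer than 52 cells are probed, the adversary places the max in an unprobed cell. So all 52 cells must be examined; together with 52-1 comparisons this is tight.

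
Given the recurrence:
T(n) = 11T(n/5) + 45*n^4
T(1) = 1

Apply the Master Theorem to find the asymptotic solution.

a=11, b=5, f(n)=45*n^4. log_5(11) = 1.49 < 4. Case 3: T(n) = O(n^4).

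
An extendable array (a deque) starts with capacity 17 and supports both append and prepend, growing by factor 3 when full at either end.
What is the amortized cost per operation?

Growth at either end copies all elements; capacities form a geometric sequence with ratio 3, so total copy cost over n operations is O(n) (two geometric series). Amortized O(1).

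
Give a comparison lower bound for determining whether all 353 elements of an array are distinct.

In the algebraic decision-tree model, the YES region for element distinctness on 353 elements has 353! connected components (one per ordering). Ben-Or's theorem then gives a lower bound of Omega(log(n!)) = Omega(n log n).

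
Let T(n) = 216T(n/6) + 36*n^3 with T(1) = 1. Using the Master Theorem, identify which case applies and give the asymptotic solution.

a=216, b=6, f(n)=36*n^3.
log_6(216) = 3, so n^(log_b(a)) = n^3.
f(n) = Theta(n^3), so Case 2 applies.
T(n) = Theta(n^3 log n).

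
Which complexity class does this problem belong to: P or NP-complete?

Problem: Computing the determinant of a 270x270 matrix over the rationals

This problem is in P: Gaussian elimination runs in O(n^3).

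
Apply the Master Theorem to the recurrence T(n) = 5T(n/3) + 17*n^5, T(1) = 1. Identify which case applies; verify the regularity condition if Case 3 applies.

a=5, b=3, f(n)=17*n^5.
log_3(5) = 1.465 < 5.
f(n) = Omega(n^(1.465+epsilon)) for some epsilon > 0, so Case 3 is the candidate.
Regularity: a*f(n/b) = 5*17*(n/3)^5 = (5/243)*17*n^5 <= c*f(n) with c = 5/243 < 1. Satisfied.
Case 3: T(n) = Theta(n^5).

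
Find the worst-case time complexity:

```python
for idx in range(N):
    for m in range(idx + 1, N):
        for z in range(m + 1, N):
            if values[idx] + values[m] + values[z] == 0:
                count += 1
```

Time complexity: O(n^3).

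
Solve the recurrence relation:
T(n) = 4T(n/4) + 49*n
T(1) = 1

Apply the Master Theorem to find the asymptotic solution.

a=4, b=4, f(n)=49*n. log_4(4) = 1. Case 2: T(n) = O(n log n).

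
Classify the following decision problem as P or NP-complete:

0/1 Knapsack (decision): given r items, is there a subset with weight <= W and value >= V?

This problem is NP-complete: reduces from Subset Sum.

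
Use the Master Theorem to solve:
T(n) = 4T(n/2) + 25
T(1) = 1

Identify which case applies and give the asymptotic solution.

a=4, b=2, f(n)=25.
log_2(4) = 2 > 0.
Since f(n) = O(n^0) is polynomially smaller than n^2, Case 1 applies.
T(n) = Theta(n^2).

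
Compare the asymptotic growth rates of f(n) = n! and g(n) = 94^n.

f(n) = n! grows faster: n!/94^n -> infinity by Stirling.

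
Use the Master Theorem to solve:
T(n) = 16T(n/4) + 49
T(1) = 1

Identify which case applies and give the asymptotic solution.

a=16, b=4, f(n)=49.
log_4(16) = 2 > 0.
Since f(n) = O(n^0) is polynomially smaller than n^2, Case 1 applies.
T(n) = Theta(n^2).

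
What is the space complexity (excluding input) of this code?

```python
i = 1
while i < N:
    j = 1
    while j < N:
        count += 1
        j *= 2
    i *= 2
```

Space complexity: O(1).
Only a constant amount of auxiliary storage is used; nothing grows with n.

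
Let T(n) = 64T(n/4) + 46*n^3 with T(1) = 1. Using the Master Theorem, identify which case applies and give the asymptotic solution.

a=64, b=4, f(n)=46*n^3.
log_4(64) = 3, so n^(log_b(a)) = n^3.
f(n) = Theta(n^3), so Case 2 applies.
T(n) = Theta(n^3 log n).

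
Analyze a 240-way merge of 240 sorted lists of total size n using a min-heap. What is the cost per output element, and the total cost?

Maintain a min-heap of size 240 holding the current head of each list. Each output step does one extract-min (O(log 240)) and one insert of that list's next element (O(log 240)). Each of the n elements passes through the heap exactly once, so the total cost is O(n log 240), i.e. O(log 240) per output element.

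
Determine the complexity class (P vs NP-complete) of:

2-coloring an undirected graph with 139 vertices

This problem is in P: 2-coloring is bipartiteness testing via BFS, O(V+E).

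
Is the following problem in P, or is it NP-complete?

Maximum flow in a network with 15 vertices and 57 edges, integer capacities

This problem is in P: Edmonds-Karp / push-relabel run in polynomial time.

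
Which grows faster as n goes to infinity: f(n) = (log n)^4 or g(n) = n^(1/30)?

g(n) = n^(1/30) grows faster: any positive power of n dominates any polylog.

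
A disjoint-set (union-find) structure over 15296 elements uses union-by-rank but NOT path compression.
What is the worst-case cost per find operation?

Union-by-rank alone keeps every tree's height <= log_2(15296) ~= 13.9. Each find traverses from a node to its root, costing O(height) = O(log n). Without path compression this bound is tight.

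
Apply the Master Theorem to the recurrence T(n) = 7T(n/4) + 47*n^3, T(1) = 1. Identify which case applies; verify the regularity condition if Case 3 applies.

a=7, b=4, f(n)=47*n^3.
log_4(7) = 1.404 < 3.
f(n) = Omega(n^(1.404+epsilon)) for some epsilon > 0, so Case 3 is the candidate.
Regularity: a*f(n/b) = 7*47*(n/4)^3 = (7/64)*47*n^3 <= c*f(n) with c = 7/64 < 1. Satisfied.
Case 3: T(n) = Theta(n^3).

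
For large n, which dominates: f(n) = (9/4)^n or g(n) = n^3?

f(n) = (9/4)^n grows faster: (9/4)^n is exponential with base 9/4 > 1, dominating every polynomial.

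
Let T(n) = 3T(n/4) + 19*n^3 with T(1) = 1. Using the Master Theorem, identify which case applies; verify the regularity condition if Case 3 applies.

a=3, b=4, f(n)=19*n^3.
log_4(3) = 0.7925 < 3.
f(n) = Omega(n^(0.7925+epsilon)) for some epsilon > 0, so Case 3 is the candidate.
Regularity: a*f(n/b) = 3*19*(n/4)^3 = (3/64)*19*n^3 <= c*f(n) with c = 3/64 < 1. Satisfied.
Case 3: T(n) = Theta(n^3).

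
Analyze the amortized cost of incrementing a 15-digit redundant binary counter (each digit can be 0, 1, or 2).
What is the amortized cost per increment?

A redundant counter on 15 digits allows digit values 0, 1, 2. Increment adds 1 to the least significant digit and carries any 2 to a 0 plus +1 on the next digit. With potential Phi = (number of 2-digits), each increment does O(1) actual work plus a chain of carries, each of which decreases Phi by 1. Amortized O(1).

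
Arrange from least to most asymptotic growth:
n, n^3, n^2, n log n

Ordered by growth rate: n < n log n < n^2 < n^3.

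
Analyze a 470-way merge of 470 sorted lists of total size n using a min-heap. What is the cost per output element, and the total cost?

Maintain a min-heap of size 470 holding the current head of each list. Each output step does one extract-min (O(log 470)) and one insert of that list's next element (O(log 470)). Each of the n elements passes through the heap exactly once, so the total cost is O(n log 470), i.e. O(log 470) per output element.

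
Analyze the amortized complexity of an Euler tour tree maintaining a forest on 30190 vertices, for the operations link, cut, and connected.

An Euler tour tree stores each tree's Euler tour as a balanced BST keyed by tour position. On 30190 vertices: link concatenates two tours via O(1) splits/joins of size <= 2*30190 (O(log n)); cut splits the tour at the two occurrences of the edge (O(log n)); connected compares BST roots (O(log n) to find the root). All O(log n) amortized.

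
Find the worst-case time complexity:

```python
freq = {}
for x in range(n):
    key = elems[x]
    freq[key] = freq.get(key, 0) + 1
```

Time complexity: O(n).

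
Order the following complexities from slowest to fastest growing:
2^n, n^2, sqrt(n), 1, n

Ordered by growth rate: 1 < sqrt(n) < n < n^2 < 2^n.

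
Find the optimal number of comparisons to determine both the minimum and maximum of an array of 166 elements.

Naive approach: 330 comparisons (165 for max + 165 for min).
Optimal: Compare elements in pairs first (floor(n/2) = 83 comparisons), then find max among winners and min among losers (82 comparisons each).
Total: ceil(3n/2) - 2 = 247 comparisons. An adversary argument shows this is also a lower bound.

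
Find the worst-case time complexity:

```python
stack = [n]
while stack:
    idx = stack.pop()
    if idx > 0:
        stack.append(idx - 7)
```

Time complexity: O(n).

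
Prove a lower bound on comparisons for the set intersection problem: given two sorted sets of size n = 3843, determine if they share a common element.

For two sorted arrays of size n = 3843, any correct algorithm must examine Omega(n) elements. If fewer are examined, an adversary places a common element in an unexamined gap. A merge-based scan achieves O(n), so the bound is tight.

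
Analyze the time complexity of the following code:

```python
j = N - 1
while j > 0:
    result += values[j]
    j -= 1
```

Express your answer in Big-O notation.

Time complexity: O(n).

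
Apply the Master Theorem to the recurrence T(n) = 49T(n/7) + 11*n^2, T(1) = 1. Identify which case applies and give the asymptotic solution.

a=49, b=7, f(n)=11*n^2.
log_7(49) = 2, so n^(log_b(a)) = n^2.
f(n) = Theta(n^2), so Case 2 applies.
T(n) = Theta(n^2 log n).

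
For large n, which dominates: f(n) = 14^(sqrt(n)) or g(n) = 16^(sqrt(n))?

g(n) = 16^(sqrt(n)) grows faster: ratio is (16/14)^(sqrt(n)) -> infinity since 16/14 > 1.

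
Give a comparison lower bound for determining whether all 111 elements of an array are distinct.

In the algebraic decision-tree model, the YES region for element distinctness on 111 elements has 111! connected components (one per ordering). Ben-Or's theorem then gives a lower bound of Omega(log(n!)) = Omega(n log n).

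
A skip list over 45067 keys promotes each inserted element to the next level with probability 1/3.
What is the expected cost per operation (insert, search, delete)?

Expected number of levels is O(log_3(45067)) = O(log n). A search visits O(1) expected nodes per level over O(log n) levels. Insert/delete are a search plus O(1) pointer updates per level. Expected O(log n) per operation.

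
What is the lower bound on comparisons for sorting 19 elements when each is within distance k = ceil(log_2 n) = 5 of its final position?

Partition the 19 positions into floor(n/k) blocks of k = 5 consecutive positions; any permutation within a block keeps every element within k of its final position, so there are at least (k!)^(n/k) distinguishable inputs. Lower bound: log_2((k!)^(n/k)) = (n/k) * log_2(k!) = Theta(n log k); with k = ceil(log_2 n), this is Omega(n log log n).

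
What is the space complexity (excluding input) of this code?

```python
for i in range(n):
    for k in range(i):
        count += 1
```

Space complexity: O(1).
Only a constant amount of auxiliary storage is used; nothing grows with n.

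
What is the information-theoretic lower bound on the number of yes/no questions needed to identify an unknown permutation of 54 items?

There are 54! = 230843697339241380472092742683027581083278564571807941132288000000000000 permutations. Each yes/no question gives at most 1 bit, so at least ceil(log_2(230843697339241380472092742683027581083278564571807941132288000000000000)) = 238 questions are needed.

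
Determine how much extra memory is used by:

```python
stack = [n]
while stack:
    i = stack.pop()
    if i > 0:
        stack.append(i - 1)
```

Space complexity: O(1).
Only a constant amount of auxiliary storage is used; nothing grows with n.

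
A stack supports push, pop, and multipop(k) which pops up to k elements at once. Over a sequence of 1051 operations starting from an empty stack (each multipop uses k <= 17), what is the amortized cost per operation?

Each element is pushed exactly once and popped at most once (whether by pop or as part of a multipop). So the total number of individual pops over the whole sequence is at most the number of pushes, which is at most 1051. Total work <= 2 * 1051, hence O(1) amortized per operation.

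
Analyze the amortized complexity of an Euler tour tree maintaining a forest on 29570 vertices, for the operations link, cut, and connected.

An Euler tour tree stores each tree's Euler tour as a balanced BST keyed by tour position. On 29570 vertices: link concatenates two tours via O(1) splits/joins of size <= 2*29570 (O(log n)); cut splits the tour at the two occurrences of the edge (O(log n)); connected compares BST roots (O(log n) to find the root). All O(log n) amortized.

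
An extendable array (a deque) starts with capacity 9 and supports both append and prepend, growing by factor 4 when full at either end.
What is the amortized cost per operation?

Growth at either end copies all elements; capacities form a geometric sequence with ratio 4, so total copy cost over n operations is O(n) (two geometric series). Amortized O(1).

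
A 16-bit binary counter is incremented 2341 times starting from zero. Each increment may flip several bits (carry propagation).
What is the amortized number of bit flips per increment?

Bit i flips on every 2^i-th increment, so over 2341 increments bit i flips floor(2341/2^i) times. Summing over i: total flips < 2 * 2341. Amortized: < 2 = O(1) per increment.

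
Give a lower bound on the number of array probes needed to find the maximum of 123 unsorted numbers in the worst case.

Adversary: any unprobed cell could hold a value larger than everything seen so far. If fewer than 123 cells are probed, the adversary places the max in an unprobed cell. So all 123 cells must be examined; together with 123-1 comparisons this is tight.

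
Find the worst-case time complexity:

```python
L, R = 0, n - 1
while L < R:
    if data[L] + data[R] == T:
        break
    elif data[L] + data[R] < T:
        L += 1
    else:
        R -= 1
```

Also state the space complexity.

Time complexity: O(n).
Space complexity: O(1).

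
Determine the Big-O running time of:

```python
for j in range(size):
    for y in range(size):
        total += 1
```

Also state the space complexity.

Time complexity: O(n^2).
Space complexity: O(1).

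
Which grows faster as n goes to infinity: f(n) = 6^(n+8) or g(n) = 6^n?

f(n) = 6^(n+8) and g(n) = 6^n are Theta of each other: 6^(n+8) = 6^8 * 6^n = Theta(6^n).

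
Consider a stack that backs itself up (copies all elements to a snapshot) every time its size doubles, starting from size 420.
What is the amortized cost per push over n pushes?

Backups occur at sizes 420, 840, 1680, ..., copying 420 + 840 + 1680 + ... <= 2n elements total (geometric series). Spread over n pushes, the amortized backup cost is O(1) per push.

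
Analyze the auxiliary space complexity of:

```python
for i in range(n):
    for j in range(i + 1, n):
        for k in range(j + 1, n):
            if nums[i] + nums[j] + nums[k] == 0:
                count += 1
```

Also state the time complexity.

Space complexity: O(1).
Only a constant amount of auxiliary storage is used; nothing grows with n.
Time complexity: O(n^3).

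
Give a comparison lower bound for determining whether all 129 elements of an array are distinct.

In the algebraic decision-tree model, the YES region for element distinctness on 129 elements has 129! connected components (one per ordering). Ben-Or's theorem then gives a lower bound of Omega(log(n!)) = Omega(n log n).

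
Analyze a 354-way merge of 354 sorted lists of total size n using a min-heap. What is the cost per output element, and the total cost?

Maintain a min-heap of size 354 holding the current head of each list. Each output step does one extract-min (O(log 354)) and one insert of that list's next element (O(log 354)). Each of the n elements passes through the heap exactly once, so the total cost is O(n log 354), i.e. O(log 354) per output element.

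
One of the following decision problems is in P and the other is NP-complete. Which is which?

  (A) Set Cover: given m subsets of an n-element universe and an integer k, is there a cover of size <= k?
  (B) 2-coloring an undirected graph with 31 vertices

(A) is NP-complete: one of Karp's 21 NP-complete problems (with k part of the input).
(B) is P: 2-coloring is bipartiteness testing via BFS, O(V+E).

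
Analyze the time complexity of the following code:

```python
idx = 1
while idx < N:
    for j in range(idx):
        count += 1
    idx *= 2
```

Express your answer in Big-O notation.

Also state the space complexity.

Time complexity: O(n).
Space complexity: O(1).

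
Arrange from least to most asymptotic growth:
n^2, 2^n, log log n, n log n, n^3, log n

Ordered by growth rate: log log n < log n < n log n < n^2 < n^3 < 2^n.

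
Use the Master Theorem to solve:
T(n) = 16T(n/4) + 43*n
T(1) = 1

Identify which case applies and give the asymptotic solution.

a=16, b=4, f(n)=43*n.
log_4(16) = 2 > 1.
Since f(n) = O(n^1) is polynomially smaller than n^2, Case 1 applies.
T(n) = Theta(n^2).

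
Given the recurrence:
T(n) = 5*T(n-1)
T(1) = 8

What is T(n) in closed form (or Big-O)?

Each step multiplies by 5. T(n) = T(1)*5^(n-1) = 8*5^(n-1).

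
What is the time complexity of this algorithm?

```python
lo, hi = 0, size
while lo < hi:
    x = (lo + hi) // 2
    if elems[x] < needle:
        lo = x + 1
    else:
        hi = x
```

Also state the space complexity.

Time complexity: O(log n).
Space complexity: O(1).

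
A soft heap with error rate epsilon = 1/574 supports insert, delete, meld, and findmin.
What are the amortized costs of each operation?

Soft heaps (Chazelle) allow up to an epsilon = 1/574 fraction of elements to have corrupted (raised) keys. Insert is O(log(1/epsilon)) = O(log 574) amortized -- the structure maintains heap-ordered binary trees of rank bounded by O(log(1/epsilon)). Meld concatenates root lists: O(1) amortized. Delete and findmin are O(1) amortized.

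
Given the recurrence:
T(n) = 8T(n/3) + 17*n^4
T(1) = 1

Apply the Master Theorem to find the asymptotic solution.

a=8, b=3, f(n)=17*n^4. log_3(8) = 1.893 < 4. Case 3: T(n) = O(n^4).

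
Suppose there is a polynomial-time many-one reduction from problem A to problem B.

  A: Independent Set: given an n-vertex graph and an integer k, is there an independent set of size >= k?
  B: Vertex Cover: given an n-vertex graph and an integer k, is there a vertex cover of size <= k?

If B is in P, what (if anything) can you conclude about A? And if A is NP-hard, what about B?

A poly-time reduction A <=_p B means any A-instance can be transformed to a B-instance in poly time.
If B is in P: compose the reduction with B's poly-time algorithm to solve A in poly time, so A is in P.
If A is NP-hard: every NP problem reduces to A, which reduces to B; composing reductions, every NP problem reduces to B, so B is NP-hard.
(Here in fact A is NP-complete and B is NP-complete.)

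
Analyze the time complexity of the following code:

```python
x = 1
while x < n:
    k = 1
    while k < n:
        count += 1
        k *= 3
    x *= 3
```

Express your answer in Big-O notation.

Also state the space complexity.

Time complexity: O(log^2 n).
Space complexity: O(1).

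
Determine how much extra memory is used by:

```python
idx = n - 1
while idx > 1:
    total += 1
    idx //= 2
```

Space complexity: O(1).
Only a constant amount of auxiliary storage is used; nothing grows with n.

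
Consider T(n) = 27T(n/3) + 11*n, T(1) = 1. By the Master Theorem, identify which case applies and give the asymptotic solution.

a=27, b=3, f(n)=11*n.
log_3(27) = 3 > 1.
Since f(n) = O(n^1) is polynomially smaller than n^3, Case 1 applies.
T(n) = Theta(n^3).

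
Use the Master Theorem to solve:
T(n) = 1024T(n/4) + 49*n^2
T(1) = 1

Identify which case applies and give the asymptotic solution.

a=1024, b=4, f(n)=49*n^2.
log_4(1024) = 5 > 2.
Since f(n) = O(n^2) is polynomially smaller than n^5, Case 1 applies.
T(n) = Theta(n^5).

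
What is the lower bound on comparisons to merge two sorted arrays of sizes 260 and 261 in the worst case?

Adversary: with |260 - 261| <= 1 the inputs can be fully interleaved so that every adjacent pair in the merged output comes from different arrays. Then each of the 520 adjacent pairs must be directly compared, or the algorithm cannot determine their relative order. Standard merge meets this bound.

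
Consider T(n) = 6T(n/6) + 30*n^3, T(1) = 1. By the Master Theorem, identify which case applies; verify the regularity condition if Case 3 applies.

a=6, b=6, f(n)=30*n^3.
log_6(6) = 1 < 3.
f(n) = Omega(n^(1+epsilon)) for some epsilon > 0, so Case 3 is the candidate.
Regularity: a*f(n/b) = 6*30*(n/6)^3 = (6/216)*30*n^3 <= c*f(n) with c = 6/216 < 1. Satisfied.
Case 3: T(n) = Theta(n^3).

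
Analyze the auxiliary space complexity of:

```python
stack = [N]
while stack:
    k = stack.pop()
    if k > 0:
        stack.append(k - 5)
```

Space complexity: O(1).
Only a constant amount of auxiliary storage is used; nothing grows with n.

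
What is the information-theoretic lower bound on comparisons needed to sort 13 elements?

There are 13! = 6227020800 possible orderings. Each comparison gives 1 bit. We need at least ceil(log_2(6227020800)) = 33 comparisons.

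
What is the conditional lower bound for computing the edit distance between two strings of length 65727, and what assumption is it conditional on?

Under SETH (the Strong Exponential Time Hypothesis), edit distance on length-65727 strings cannot be computed in O(n^(2-epsilon)) time for any epsilon > 0 (Backurs-Indyk). The reduction is from CNF-SAT via the orthogonal vectors problem.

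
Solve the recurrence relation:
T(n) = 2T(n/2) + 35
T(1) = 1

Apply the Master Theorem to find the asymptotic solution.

a=2, b=2, f(n)=35. log_2(2) = 1. Case 1 of Master Theorem: T(n) = O(n^1).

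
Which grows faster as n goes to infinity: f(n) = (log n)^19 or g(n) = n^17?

g(n) = n^17 grows faster: any positive polynomial dominates any polylog.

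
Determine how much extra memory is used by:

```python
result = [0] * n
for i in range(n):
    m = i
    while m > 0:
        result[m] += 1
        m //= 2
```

Space complexity: O(n).
Auxiliary storage grows linearly with the input size n in the worst case.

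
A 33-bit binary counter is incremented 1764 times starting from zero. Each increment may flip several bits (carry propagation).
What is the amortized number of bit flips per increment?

Bit i flips on every 2^i-th increment, so over 1764 increments bit i flips floor(1764/2^i) times. Summing over i: total flips < 2 * 1764. Amortized: < 2 = O(1) per increment.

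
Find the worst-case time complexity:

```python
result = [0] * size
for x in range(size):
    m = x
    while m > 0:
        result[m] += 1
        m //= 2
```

Time complexity: O(n log n).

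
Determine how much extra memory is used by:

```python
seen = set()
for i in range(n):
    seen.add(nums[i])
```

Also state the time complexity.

Space complexity: O(n).
Auxiliary storage grows linearly with the input size n in the worst case.
Time complexity: O(n).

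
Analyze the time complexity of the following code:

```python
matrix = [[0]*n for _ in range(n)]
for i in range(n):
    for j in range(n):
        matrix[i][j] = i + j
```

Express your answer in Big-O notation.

Time complexity: O(n^2).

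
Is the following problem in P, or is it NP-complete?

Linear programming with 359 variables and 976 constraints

This problem is in P: the ellipsoid and interior-point methods run in polynomial time.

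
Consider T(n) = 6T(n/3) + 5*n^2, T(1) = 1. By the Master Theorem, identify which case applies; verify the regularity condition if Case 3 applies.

a=6, b=3, f(n)=5*n^2.
log_3(6) = 1.631 < 2.
f(n) = Omega(n^(1.631+epsilon)) for some epsilon > 0, so Case 3 is the candidate.
Regularity: a*f(n/b) = 6*5*(n/3)^2 = (6/9)*5*n^2 <= c*f(n) with c = 6/9 < 1. Satisfied.
Case 3: T(n) = Theta(n^2).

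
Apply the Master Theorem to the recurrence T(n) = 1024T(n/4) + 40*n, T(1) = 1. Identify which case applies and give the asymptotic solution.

a=1024, b=4, f(n)=40*n.
log_4(1024) = 5 > 1.
Since f(n) = O(n^1) is polynomially smaller than n^5, Case 1 applies.
T(n) = Theta(n^5).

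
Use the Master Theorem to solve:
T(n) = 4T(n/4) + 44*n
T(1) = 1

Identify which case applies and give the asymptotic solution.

a=4, b=4, f(n)=44*n.
log_4(4) = 1, so n^(log_b(a)) = n.
f(n) = Theta(n), so Case 2 applies.
T(n) = Theta(n log n).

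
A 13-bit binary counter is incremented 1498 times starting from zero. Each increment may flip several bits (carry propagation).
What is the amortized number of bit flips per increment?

Bit i flips on every 2^i-th increment, so over 1498 increments bit i flips floor(1498/2^i) times. Summing over i: total flips < 2 * 1498. Amortized: < 2 = O(1) per increment.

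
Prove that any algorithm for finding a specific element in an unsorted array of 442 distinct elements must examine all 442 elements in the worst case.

Adversary argument: if the algorithm examines fewer than 442 elements, the adversary places the target in an unexamined position. The algorithm cannot distinguish 'not present' from 'in unexamined position'.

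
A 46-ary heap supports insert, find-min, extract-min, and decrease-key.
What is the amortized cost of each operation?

The 46-ary heap has height O(log_46 n). Insert sifts up: O(log_46 n). Find-min reads the root: O(1). Extract-min sifts down comparing 46 children per level: O(46 * log_46 n). Decrease-key sifts up: O(log_46 n).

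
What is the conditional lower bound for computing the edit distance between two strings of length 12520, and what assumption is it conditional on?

Under SETH (the Strong Exponential Time Hypothesis), edit distance on length-12520 strings cannot be computed in O(n^(2-epsilon)) time for any epsilon > 0 (Backurs-Indyk). The reduction is from CNF-SAT via the orthogonal vectors problem.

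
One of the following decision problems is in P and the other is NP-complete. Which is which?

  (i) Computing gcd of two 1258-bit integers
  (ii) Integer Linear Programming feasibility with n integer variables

(i) is P: the Euclidean algorithm runs in polynomial time in the bit-length.
(ii) is NP-complete: ILP feasibility is NP-complete (LP relaxation is in P).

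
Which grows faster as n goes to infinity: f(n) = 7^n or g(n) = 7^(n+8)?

f(n) = 7^n and g(n) = 7^(n+8) are Theta of each other: 7^(n+8) = 7^8 * 7^n = Theta(7^n).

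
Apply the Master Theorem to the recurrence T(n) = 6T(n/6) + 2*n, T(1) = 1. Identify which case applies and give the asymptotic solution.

a=6, b=6, f(n)=2*n.
log_6(6) = 1, so n^(log_b(a)) = n.
f(n) = Theta(n), so Case 2 applies.
T(n) = Theta(n log n).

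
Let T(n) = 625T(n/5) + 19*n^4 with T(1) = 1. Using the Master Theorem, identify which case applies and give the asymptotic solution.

a=625, b=5, f(n)=19*n^4.
log_5(625) = 4, so n^(log_b(a)) = n^4.
f(n) = Theta(n^4), so Case 2 applies.
T(n) = Theta(n^4 log n).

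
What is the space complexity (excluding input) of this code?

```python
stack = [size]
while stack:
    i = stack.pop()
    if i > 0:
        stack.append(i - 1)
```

Space complexity: O(1).
Only a constant amount of auxiliary storage is used; nothing grows with n.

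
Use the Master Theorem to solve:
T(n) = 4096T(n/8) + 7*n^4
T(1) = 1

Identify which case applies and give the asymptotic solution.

a=4096, b=8, f(n)=7*n^4.
log_8(4096) = 4, so n^(log_b(a)) = n^4.
f(n) = Theta(n^4), so Case 2 applies.
T(n) = Theta(n^4 log n).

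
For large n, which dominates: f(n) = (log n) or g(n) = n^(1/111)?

g(n) = n^(1/111) grows faster: any positive power of n dominates any polylog.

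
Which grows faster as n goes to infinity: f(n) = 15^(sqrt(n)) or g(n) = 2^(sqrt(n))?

f(n) = 15^(sqrt(n)) grows faster: ratio is (15/2)^(sqrt(n)) -> infinity since 15/2 > 1.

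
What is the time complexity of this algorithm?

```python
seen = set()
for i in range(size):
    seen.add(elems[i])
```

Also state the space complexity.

Time complexity: O(n).
Space complexity: O(n).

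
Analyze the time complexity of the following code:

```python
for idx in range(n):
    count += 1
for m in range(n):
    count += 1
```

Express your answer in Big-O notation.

Time complexity: O(n).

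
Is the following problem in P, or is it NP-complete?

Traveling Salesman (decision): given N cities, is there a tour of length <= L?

This problem is NP-complete: reduces from Hamiltonian Cycle.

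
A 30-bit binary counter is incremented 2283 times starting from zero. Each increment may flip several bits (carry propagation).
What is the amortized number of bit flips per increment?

Bit i flips on every 2^i-th increment, so over 2283 increments bit i flips floor(2283/2^i) times. Summing over i: total flips < 2 * 2283. Amortized: < 2 = O(1) per increment.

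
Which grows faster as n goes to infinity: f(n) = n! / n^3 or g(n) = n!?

g(n) = n! grows faster: the ratio n!/(n!/n^3) = n^3 -> infinity.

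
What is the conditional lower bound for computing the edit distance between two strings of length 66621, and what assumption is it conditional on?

Under SETH (the Strong Exponential Time Hypothesis), edit distance on length-66621 strings cannot be computed in O(n^(2-epsilon)) time for any epsilon > 0 (Backurs-Indyk). The reduction is from CNF-SAT via the orthogonal vectors problem.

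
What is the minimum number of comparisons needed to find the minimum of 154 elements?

Finding the minimum requires 153 comparisons, identical reasoning to finding the maximum. Each comparison eliminates one candidate.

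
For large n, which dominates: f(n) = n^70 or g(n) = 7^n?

g(n) = 7^n grows faster: any exponential with base > 1 dominates every polynomial.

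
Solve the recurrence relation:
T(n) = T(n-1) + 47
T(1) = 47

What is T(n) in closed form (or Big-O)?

Unrolling: T(n) = T(n-1) + 47 = T(n-2) + 2*47 = ... = T(1) + (n-1)*47 = 47 + (n-1)*47 = 47n.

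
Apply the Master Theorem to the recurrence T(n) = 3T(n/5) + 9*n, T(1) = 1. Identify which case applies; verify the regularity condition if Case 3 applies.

a=3, b=5, f(n)=9*n.
log_5(3) = 0.6826 < 1.
f(n) = Omega(n^(0.6826+epsilon)) for some epsilon > 0, so Case 3 is the candidate.
Regularity: a*f(n/b) = 3*9*(n/5)^1 = (3/5)*9*n^1 <= c*f(n) with c = 3/5 < 1. Satisfied.
Case 3: T(n) = Theta(n).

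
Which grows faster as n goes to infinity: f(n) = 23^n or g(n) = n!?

g(n) = n! grows faster: n!/23^n -> infinity by Stirling.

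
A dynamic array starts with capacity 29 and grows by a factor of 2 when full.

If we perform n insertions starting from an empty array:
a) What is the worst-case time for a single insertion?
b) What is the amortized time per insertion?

(a) Worst-case single insertion: O(n) -- when the array is full at capacity c, the resize copies all c elements, and c can be Theta(n).
(b) Resizes happen at sizes 29, 58, 116, ... Total copy cost for n insertions: 29 + 58 + ... = O(n) (geometric series with ratio 1/2). Amortized cost per insertion: O(n)/n = O(1).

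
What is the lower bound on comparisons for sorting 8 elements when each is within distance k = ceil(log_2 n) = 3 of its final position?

Partition the 8 positions into floor(n/k) blocks of k = 3 consecutive positions; any permutation within a block keeps every element within k of its final position, so there are at least (k!)^(n/k) distinguishable inputs. Lower bound: log_2((k!)^(n/k)) = (n/k) * log_2(k!) = Theta(n log k); with k = ceil(log_2 n), this is Omega(n log log n).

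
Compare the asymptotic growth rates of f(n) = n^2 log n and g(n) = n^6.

g(n) = n^6 grows faster: n^6 / (n^2 log n) = n^4/log n -> infinity.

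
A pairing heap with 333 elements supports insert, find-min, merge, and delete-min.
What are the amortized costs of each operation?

Pairing heaps are self-adjusting heap-ordered trees. Insert and merge link two roots: O(1). Find-min reads the root: O(1). Delete-min removes the root, then pairs children in two passes; amortized cost is O(log 333) = O(log n).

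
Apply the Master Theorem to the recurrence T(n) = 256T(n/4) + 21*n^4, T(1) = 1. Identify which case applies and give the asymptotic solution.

a=256, b=4, f(n)=21*n^4.
log_4(256) = 4, so n^(log_b(a)) = n^4.
f(n) = Theta(n^4), so Case 2 applies.
T(n) = Theta(n^4 log n).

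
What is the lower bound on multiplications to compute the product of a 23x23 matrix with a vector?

A 23x23 matrix-vector product has 23 inner products of length 23. Output depends on all 23^2 = 529 matrix entries. At least 529 multiplications needed.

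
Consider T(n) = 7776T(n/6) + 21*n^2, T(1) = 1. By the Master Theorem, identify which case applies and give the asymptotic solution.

a=7776, b=6, f(n)=21*n^2.
log_6(7776) = 5 > 2.
Since f(n) = O(n^2) is polynomially smaller than n^5, Case 1 applies.
T(n) = Theta(n^5).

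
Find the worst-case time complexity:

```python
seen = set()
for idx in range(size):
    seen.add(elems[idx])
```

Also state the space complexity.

Time complexity: O(n).
Space complexity: O(n).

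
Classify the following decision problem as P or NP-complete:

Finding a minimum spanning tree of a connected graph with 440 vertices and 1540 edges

This problem is in P: Kruskal's / Prim's algorithms run in polynomial time.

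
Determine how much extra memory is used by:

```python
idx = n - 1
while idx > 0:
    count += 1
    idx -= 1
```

Space complexity: O(1).
Only a constant amount of auxiliary storage is used; nothing grows with n.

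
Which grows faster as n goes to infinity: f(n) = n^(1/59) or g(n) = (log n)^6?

f(n) = n^(1/59) grows faster: any positive power of n dominates any polylog.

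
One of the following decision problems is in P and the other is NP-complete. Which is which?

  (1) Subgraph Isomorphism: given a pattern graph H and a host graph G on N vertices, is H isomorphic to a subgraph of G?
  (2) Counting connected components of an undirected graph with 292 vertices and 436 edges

(1) is NP-complete: generalizes Clique and Hamiltonian Path (pattern size is part of the input).
(2) is P: BFS/DFS visits each vertex and edge once: O(V+E).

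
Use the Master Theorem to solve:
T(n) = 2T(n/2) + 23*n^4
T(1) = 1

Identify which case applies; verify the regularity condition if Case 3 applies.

a=2, b=2, f(n)=23*n^4.
log_2(2) = 1 < 4.
f(n) = Omega(n^(1+epsilon)) for some epsilon > 0, so Case 3 is the candidate.
Regularity: a*f(n/b) = 2*23*(n/2)^4 = (2/16)*23*n^4 <= c*f(n) with c = 2/16 < 1. Satisfied.
Case 3: T(n) = Theta(n^4).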